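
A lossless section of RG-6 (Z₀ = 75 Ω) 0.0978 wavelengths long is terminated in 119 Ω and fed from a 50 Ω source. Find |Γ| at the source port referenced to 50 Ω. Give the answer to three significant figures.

βl = 2π × 0.0978 = 35.2°
tan(βl) = 0.706
Z_in = Z_0·(Z_L + jZ_0·tanβl)/(Z_0 + jZ_L·tanβl) = 79.1 − j35.6 Ω
Γ_s = (Z_in − Z_s)/(Z_in + Z_s) = (29.1 − j35.6)/(129 − j35.6), |Γ_s| = 0.344

|Γ| ≈ 0.344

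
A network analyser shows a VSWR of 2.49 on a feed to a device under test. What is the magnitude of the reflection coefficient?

|Γ| ≈ 0.427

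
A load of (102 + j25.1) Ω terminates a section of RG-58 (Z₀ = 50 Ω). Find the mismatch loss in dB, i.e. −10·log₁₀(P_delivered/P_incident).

mismatch loss ≈ 0.657 dB

Γ = (52 + j25.1)/(152 + j25.1), |Γ| = 0.375
|Γ|² = 0.14, so P_del/P_inc = 1 − |Γ|² = 0.86
ML = −10·log₁₀(1 − |Γ|²)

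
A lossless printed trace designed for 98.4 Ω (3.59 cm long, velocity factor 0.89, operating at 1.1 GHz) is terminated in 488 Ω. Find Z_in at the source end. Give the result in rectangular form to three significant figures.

λ = v/f = 0.89·c / 1.1 GHz = 0.243 m
βl = 2π·l/λ = 2π × 0.148 = 53.2°
tan(βl) = tan(53.2°) = 1.34
Z_in = Z_0·(Z_L + jZ_0·tanβl)/(Z_0 + jZ_L·tanβl)
     = 98.4·(488 + j132)/(98.4 + j653)

Z_in ≈ 30.2 − j68.9 Ω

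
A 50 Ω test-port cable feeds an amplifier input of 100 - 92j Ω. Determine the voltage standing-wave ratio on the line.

Γ = (Z_L − Z_0)/(Z_L + Z_0) = (50 − j92)/(150 − j92)
|Γ| = 105/176 = 0.595
VSWR = (1 + |Γ|)/(1 − |Γ|) = 1.6/0.405

VSWR ≈ 3.94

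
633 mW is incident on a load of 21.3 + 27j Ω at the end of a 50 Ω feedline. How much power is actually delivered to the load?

|Γ| = |(-28.7 + j27)/(71.3 + j27)| = 0.517
|Γ|² = 0.267
P_refl = |Γ|²·P_inc = 169 mW, P_del = (1 − |Γ|²)·P_inc = 464 mW

P_delivered ≈ 464 mW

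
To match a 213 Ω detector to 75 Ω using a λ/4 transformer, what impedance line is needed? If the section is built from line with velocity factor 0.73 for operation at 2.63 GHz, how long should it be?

Z_qwt = √(Z_0·R_L) = √(75 × 213) = √15980
λ = 0.73·c/f = 0.0833 m, so l = λ/4 = 0.0208 m

Z_qwt ≈ 126 Ω; length ≈ 2.08 cm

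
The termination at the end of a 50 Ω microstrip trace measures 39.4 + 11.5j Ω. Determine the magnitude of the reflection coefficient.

Γ = (Z_L − Z_0)/(Z_L + Z_0) = (-10.6 + j11.5)/(89.4 + j11.5)
|Γ| = 15.6/90.1

|Γ| ≈ 0.174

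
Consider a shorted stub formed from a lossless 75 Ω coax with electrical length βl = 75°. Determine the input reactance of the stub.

tan(βl) = 3.73
For a shorted stub, Z_in = jZ_0·tan(βl)

X_in ≈ 280 Ω (inductive)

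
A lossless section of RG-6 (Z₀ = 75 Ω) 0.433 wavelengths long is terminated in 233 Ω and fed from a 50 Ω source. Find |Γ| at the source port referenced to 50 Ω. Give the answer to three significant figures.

|Γ| ≈ 0.619

βl = 2π × 0.433 = 156°
tan(βl) = -0.448
Z_in = Z_0·(Z_L + jZ_0·tanβl)/(Z_0 + jZ_L·tanβl) = 95.3 + j99 Ω
Γ_s = (Z_in − Z_s)/(Z_in + Z_s) = (45.3 + j99)/(145 + j99), |Γ_s| = 0.619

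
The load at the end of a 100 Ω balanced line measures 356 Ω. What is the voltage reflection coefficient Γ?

Γ = 0.561

Γ = (Z_L − Z_0)/(Z_L + Z_0) = (356 − 100)/(356 + 100) = 256/456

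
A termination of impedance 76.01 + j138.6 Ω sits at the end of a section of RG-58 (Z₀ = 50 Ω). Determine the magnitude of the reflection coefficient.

|Γ| ≈ 0.753

Γ = (Z_L − Z_0)/(Z_L + Z_0) = (26.01 + j138.6)/(126 + j138.6)
|Γ| = 141/187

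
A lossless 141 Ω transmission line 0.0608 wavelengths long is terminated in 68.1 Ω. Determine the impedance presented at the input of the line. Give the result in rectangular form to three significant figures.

Z_in ≈ 76.2 + j41.9 Ω

βl = 2π × 0.0608 = 21.9°
tan(βl) = tan(21.9°) = 0.402
Z_in = Z_0·(Z_L + jZ_0·tanβl)/(Z_0 + jZ_L·tanβl)
     = 141·(68.1 + j56.6)/(141 + j27.4)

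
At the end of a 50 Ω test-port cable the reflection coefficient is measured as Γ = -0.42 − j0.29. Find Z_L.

Z_L ≈ 17.6 − j13.8 Ω

Z_L = Z_0·(1 + Γ)/(1 − Γ) = 50·(0.58 − j0.29)/(1.42 + j0.29)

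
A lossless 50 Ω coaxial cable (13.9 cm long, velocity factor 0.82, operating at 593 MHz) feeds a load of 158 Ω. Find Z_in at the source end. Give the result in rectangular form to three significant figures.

λ = v/f = 0.82·c / 593 MHz = 0.415 m
βl = 2π·l/λ = 2π × 0.335 = 121°
tan(βl) = tan(121°) = -1.69
Z_in = Z_0·(Z_L + jZ_0·tanβl)/(Z_0 + jZ_L·tanβl)
     = 50·(158 − j84.5)/(50 − j267)

Z_in ≈ 20.6 + j25.7 Ω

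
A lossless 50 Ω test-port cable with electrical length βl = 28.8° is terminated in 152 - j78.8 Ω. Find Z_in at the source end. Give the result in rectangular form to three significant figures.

tan(βl) = tan(28.8°) = 0.55
Z_in = Z_0·(Z_L + jZ_0·tanβl)/(Z_0 + jZ_L·tanβl)
     = 50·(152 − j51.3)/(93.3 + j83.6)

Z_in ≈ 31.5 − j55.7 Ω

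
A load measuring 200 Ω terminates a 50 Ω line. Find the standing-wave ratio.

Γ = (200 − 50)/(200 + 50) = 0.6
VSWR = (1 + 0.6)/(1 − 0.6)

VSWR ≈ 4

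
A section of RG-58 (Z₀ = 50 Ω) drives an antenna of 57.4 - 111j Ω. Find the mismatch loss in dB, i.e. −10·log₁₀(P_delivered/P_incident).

Γ = (7.4 − j111)/(107.4 − j111), |Γ| = 0.72
|Γ|² = 0.519, so P_del/P_inc = 1 − |Γ|² = 0.481
ML = −10·log₁₀(1 − |Γ|²)

mismatch loss ≈ 3.18 dB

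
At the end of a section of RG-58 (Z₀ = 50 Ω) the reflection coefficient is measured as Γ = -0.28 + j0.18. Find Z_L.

Z_L = Z_0·(1 + Γ)/(1 − Γ) = 50·(0.72 + j0.18)/(1.28 − j0.18)

Z_L ≈ 26.6 + j10.8 Ω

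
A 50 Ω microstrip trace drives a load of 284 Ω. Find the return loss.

RL ≈ 3.09 dB

Γ = (284 − 50)/(284 + 50) = 0.701
RL = −20·log₁₀|Γ| = −20·log₁₀(0.701)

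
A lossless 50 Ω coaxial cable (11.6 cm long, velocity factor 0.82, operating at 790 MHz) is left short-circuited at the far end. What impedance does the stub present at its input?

λ = v/f = 0.82·c / 790 MHz = 0.311 m
βl = 2π·l/λ = 2π × 0.373 = 134°
tan(βl) = -1.03
For a short-circuited stub, Z_in = jZ_0·tan(βl)

Z_in ≈ −j51.6 Ω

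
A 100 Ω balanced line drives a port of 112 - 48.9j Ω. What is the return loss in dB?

Γ = (12 − j48.9)/(212 − j48.9), |Γ| = 0.231
RL = −20·log₁₀|Γ| = −20·log₁₀(0.231)

RL ≈ 12.7 dB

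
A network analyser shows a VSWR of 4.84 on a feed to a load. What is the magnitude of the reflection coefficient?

|Γ| ≈ 0.658

|Γ| = (S − 1)/(S + 1) = (4.84 − 1)/(4.84 + 1) = 3.84/5.84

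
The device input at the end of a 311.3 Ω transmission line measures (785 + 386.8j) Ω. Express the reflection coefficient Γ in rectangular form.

Γ ≈ 0.495 + j0.178

Γ = (Z_L − Z_0)/(Z_L + Z_0) = (473.7 + j386.8)/(1096 + j386.8)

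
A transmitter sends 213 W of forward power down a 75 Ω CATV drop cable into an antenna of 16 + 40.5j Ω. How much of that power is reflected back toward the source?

|Γ| = |(-59 + j40.5)/(91 + j40.5)| = 0.718
|Γ|² = 0.516
P_refl = |Γ|²·P_inc = 110 W, P_del = (1 − |Γ|²)·P_inc = 103 W

P_reflected ≈ 110 W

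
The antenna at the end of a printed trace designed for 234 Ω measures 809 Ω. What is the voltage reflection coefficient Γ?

Γ = 0.551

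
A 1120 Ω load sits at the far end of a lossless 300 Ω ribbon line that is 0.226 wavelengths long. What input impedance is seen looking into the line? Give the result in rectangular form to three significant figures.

βl = 2π × 0.226 = 81.4°
tan(βl) = tan(81.4°) = 6.58
Z_in = Z_0·(Z_L + jZ_0·tanβl)/(Z_0 + jZ_L·tanβl)
     = 300·(1120 + j1970)/(300 + j7370)

Z_in ≈ 82.1 − j42.2 Ω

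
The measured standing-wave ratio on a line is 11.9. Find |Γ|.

|Γ| ≈ 0.845

|Γ| = (S − 1)/(S + 1) = (11.9 − 1)/(11.9 + 1) = 10.9/12.9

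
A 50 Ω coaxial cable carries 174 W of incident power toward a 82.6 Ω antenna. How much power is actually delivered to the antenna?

P_delivered ≈ 163 W

Γ = (82.6 − 50)/(82.6 + 50) = 0.246
|Γ|² = 0.0604
P_refl = |Γ|²·P_inc = 10.5 W, P_del = (1 − |Γ|²)·P_inc = 163 W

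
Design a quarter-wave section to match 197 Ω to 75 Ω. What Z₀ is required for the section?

Z_qwt ≈ 122 Ω

Z_qwt = √(Z_0·R_L) = √(75 × 197) = √14780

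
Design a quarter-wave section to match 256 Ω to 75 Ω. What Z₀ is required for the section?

Z_qwt ≈ 139 Ω

Z_qwt = √(Z_0·R_L) = √(75 × 256) = √19200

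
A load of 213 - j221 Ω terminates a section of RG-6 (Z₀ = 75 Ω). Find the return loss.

Γ = (138 − j221)/(288 − j221), |Γ| = 0.718
RL = −20·log₁₀|Γ| = −20·log₁₀(0.718)

RL ≈ 2.88 dB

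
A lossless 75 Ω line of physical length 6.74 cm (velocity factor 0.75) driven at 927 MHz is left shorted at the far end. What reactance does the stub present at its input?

X_in ≈ -427 Ω (capacitive)

λ = v/f = 0.75·c / 927 MHz = 0.243 m
βl = 2π·l/λ = 2π × 0.278 = 100°
tan(βl) = -5.69
For a shorted stub, Z_in = jZ_0·tan(βl)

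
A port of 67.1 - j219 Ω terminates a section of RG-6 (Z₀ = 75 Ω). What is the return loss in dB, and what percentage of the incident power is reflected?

RL ≈ 1.52 dB; 70.5% of incident power reflected

Γ = (-7.9 − j219)/(142.1 − j219), |Γ| = 0.839
RL = −20·log₁₀(0.839) = 1.52 dB
P_refl/P_inc = |Γ|² = 0.705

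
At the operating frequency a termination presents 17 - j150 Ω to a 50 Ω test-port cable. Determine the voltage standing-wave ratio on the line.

VSWR ≈ 29.7

Γ = (Z_L − Z_0)/(Z_L + Z_0) = (-33 − j150)/(67 − j150)
|Γ| = 154/164 = 0.935
VSWR = (1 + |Γ|)/(1 − |Γ|) = 1.93/0.0651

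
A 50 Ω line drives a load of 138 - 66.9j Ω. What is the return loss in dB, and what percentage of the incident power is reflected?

RL ≈ 5.13 dB; 30.7% of incident power reflected

Γ = (88 − j66.9)/(188 − j66.9), |Γ| = 0.554
RL = −20·log₁₀(0.554) = 5.13 dB
P_refl/P_inc = |Γ|² = 0.307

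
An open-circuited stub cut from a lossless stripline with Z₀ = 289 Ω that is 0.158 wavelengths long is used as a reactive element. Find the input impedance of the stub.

βl = 2π × 0.158 = 56.9°
tan(βl) = 1.53
For an open-circuited stub, Z_in = −jZ_0·cot(βl) = −jZ_0/tan(βl)

Z_in ≈ −j189 Ω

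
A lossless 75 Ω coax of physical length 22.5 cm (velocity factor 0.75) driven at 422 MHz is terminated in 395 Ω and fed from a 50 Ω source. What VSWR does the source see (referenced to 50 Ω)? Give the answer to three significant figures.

λ = v/f = 0.75·c / 422 MHz = 0.533 m
βl = 2π·l/λ = 2π × 0.422 = 152°
tan(βl) = -0.534
Z_in = Z_0·(Z_L + jZ_0·tanβl)/(Z_0 + jZ_L·tanβl) = 57 + j120 Ω
Γ_s = (Z_in − Z_s)/(Z_in + Z_s) = (7.05 + j120)/(107 + j120), |Γ_s| = 0.748
VSWR = (1 + |Γ_s|)/(1 − |Γ_s|)

VSWR ≈ 6.95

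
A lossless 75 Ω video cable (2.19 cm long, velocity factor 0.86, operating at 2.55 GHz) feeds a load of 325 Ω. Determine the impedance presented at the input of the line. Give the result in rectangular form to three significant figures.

Z_in ≈ 18.1 − j15.2 Ω

λ = v/f = 0.86·c / 2.55 GHz = 0.101 m
βl = 2π·l/λ = 2π × 0.216 = 77.9°
tan(βl) = tan(77.9°) = 4.67
Z_in = Z_0·(Z_L + jZ_0·tanβl)/(Z_0 + jZ_L·tanβl)
     = 75·(325 + j351)/(75 + j1520)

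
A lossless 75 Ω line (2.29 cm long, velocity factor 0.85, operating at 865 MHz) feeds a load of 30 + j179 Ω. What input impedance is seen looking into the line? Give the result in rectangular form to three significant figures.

λ = v/f = 0.85·c / 865 MHz = 0.295 m
βl = 2π·l/λ = 2π × 0.0777 = 28°
tan(βl) = tan(28°) = 0.531
Z_in = Z_0·(Z_L + jZ_0·tanβl)/(Z_0 + jZ_L·tanβl)
     = 75·(30 + j219)/(-20 + j15.9)

Z_in ≈ 330 − j557 Ω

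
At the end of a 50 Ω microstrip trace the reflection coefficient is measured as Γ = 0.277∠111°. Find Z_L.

Z_L ≈ 36.2 + j20.3 Ω

Z_L = Z_0·(1 + Γ)/(1 − Γ) = 50·(0.901 + j0.259)/(1.1 − j0.259)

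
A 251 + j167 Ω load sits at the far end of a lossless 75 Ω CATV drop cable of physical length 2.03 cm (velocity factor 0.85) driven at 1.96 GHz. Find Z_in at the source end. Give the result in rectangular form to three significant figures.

Z_in ≈ 26.7 − j62.7 Ω

λ = v/f = 0.85·c / 1.96 GHz = 0.13 m
βl = 2π·l/λ = 2π × 0.156 = 56.2°
tan(βl) = tan(56.2°) = 1.49
Z_in = Z_0·(Z_L + jZ_0·tanβl)/(Z_0 + jZ_L·tanβl)
     = 75·(251 + j279)/(-174 + j375)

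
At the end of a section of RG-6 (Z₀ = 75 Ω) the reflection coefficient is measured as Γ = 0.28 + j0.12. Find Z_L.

Z_L = Z_0·(1 + Γ)/(1 − Γ) = 75·(1.28 + j0.12)/(0.72 − j0.12)

Z_L ≈ 128 + j33.8 Ω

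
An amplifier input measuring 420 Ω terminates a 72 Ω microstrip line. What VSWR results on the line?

Γ = (420 − 72)/(420 + 72) = 0.707
VSWR = (1 + 0.707)/(1 − 0.707)

VSWR ≈ 5.83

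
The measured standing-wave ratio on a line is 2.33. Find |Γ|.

|Γ| = (S − 1)/(S + 1) = (2.33 − 1)/(2.33 + 1) = 1.33/3.33

|Γ| ≈ 0.399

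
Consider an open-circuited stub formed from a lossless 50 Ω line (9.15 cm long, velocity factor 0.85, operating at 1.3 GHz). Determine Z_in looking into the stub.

Z_in ≈ +j234 Ω

λ = v/f = 0.85·c / 1.3 GHz = 0.196 m
βl = 2π·l/λ = 2π × 0.466 = 168°
tan(βl) = -0.214
For an open-circuited stub, Z_in = −jZ_0·cot(βl) = −jZ_0/tan(βl)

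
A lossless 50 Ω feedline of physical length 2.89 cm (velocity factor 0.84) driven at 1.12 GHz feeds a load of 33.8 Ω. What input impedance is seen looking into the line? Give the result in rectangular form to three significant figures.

λ = v/f = 0.84·c / 1.12 GHz = 0.225 m
βl = 2π·l/λ = 2π × 0.128 = 46.2°
tan(βl) = tan(46.2°) = 1.04
Z_in = Z_0·(Z_L + jZ_0·tanβl)/(Z_0 + jZ_L·tanβl)
     = 50·(33.8 + j52.2)/(50 + j35.3)

Z_in ≈ 47.2 + j18.9 Ω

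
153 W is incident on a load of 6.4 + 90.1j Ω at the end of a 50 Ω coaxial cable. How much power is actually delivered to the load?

P_delivered ≈ 17.3 W

|Γ| = |(-43.6 + j90.1)/(56.4 + j90.1)| = 0.942
|Γ|² = 0.887
P_refl = |Γ|²·P_inc = 136 W, P_del = (1 − |Γ|²)·P_inc = 17.3 W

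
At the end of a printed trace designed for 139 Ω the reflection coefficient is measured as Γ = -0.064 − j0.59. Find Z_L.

Z_L ≈ 60.8 − j111 Ω

Z_L = Z_0·(1 + Γ)/(1 − Γ) = 139·(0.936 − j0.59)/(1.06 + j0.59)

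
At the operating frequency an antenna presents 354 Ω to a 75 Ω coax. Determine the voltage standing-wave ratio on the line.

VSWR ≈ 4.72

Γ = (354 − 75)/(354 + 75) = 0.65
VSWR = (1 + 0.65)/(1 − 0.65)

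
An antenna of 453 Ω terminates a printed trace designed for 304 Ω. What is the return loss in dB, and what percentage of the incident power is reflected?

Γ = (453 − 304)/(453 + 304) = 0.197
RL = −20·log₁₀(0.197) = 14.1 dB
P_refl/P_inc = |Γ|² = 0.0387

RL ≈ 14.1 dB; 3.87% of incident power reflected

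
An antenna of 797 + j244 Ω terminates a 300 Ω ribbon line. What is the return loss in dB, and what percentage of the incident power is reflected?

Γ = (497 + j244)/(1097 + j244), |Γ| = 0.493
RL = −20·log₁₀(0.493) = 6.15 dB
P_refl/P_inc = |Γ|² = 0.243

RL ≈ 6.15 dB; 24.3% of incident power reflected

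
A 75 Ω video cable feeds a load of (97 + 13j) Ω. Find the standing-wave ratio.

VSWR ≈ 1.35

Γ = (Z_L − Z_0)/(Z_L + Z_0) = (22 + j13)/(172 + j13)
|Γ| = 25.6/172 = 0.148
VSWR = (1 + |Γ|)/(1 − |Γ|) = 1.15/0.852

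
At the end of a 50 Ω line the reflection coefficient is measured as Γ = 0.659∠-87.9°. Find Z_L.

Z_L = Z_0·(1 + Γ)/(1 − Γ) = 50·(1.02 − j0.659)/(0.976 + j0.659)

Z_L ≈ 20.4 − j47.5 Ω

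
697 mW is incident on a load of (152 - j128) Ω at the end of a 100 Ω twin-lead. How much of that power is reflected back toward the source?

P_reflected ≈ 167 mW

|Γ| = |(52 − j128)/(252 − j128)| = 0.489
|Γ|² = 0.239
P_refl = |Γ|²·P_inc = 167 mW, P_del = (1 − |Γ|²)·P_inc = 530 mW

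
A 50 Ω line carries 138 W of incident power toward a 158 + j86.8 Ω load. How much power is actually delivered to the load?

P_delivered ≈ 85.8 W

|Γ| = |(108 + j86.8)/(208 + j86.8)| = 0.615
|Γ|² = 0.378
P_refl = |Γ|²·P_inc = 52.2 W, P_del = (1 − |Γ|²)·P_inc = 85.8 W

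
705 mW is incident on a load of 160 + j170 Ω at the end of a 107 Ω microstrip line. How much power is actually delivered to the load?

|Γ| = |(53 + j170)/(267 + j170)| = 0.563
|Γ|² = 0.316
P_refl = |Γ|²·P_inc = 223 mW, P_del = (1 − |Γ|²)·P_inc = 482 mW

P_delivered ≈ 482 mW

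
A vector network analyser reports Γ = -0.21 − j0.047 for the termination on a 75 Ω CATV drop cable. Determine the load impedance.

Z_L ≈ 48.8 − j4.81 Ω

Z_L = Z_0·(1 + Γ)/(1 − Γ) = 75·(0.79 − j0.047)/(1.21 + j0.047)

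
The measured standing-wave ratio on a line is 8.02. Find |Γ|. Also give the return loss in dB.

|Γ| = (S − 1)/(S + 1) = (8.02 − 1)/(8.02 + 1) = 7.02/9.02
RL = −20·log₁₀|Γ| = −20·log₁₀(0.778)

|Γ| ≈ 0.778; return loss ≈ 2.18 dB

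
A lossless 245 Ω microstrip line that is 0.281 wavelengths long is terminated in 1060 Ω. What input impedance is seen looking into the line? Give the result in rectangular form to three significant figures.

Z_in ≈ 58.7 + j45.7 Ω

βl = 2π × 0.281 = 101°
tan(βl) = tan(101°) = -5.07
Z_in = Z_0·(Z_L + jZ_0·tanβl)/(Z_0 + jZ_L·tanβl)
     = 245·(1060 − j1240)/(245 − j5370)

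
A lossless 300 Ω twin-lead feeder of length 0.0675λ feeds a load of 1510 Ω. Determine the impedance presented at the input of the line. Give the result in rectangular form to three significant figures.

Z_in ≈ 295 − j535 Ω

βl = 2π × 0.0675 = 24.3°
tan(βl) = tan(24.3°) = 0.452
Z_in = Z_0·(Z_L + jZ_0·tanβl)/(Z_0 + jZ_L·tanβl)
     = 300·(1510 + j135)/(300 + j682)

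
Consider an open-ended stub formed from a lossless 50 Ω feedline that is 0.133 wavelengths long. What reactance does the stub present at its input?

βl = 2π × 0.133 = 47.9°
tan(βl) = 1.11
For an open-ended stub, Z_in = −jZ_0·cot(βl) = −jZ_0/tan(βl)

X_in ≈ -45.2 Ω (capacitive)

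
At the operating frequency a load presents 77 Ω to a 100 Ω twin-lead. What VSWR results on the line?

VSWR ≈ 1.3

Γ = (77 − 100)/(77 + 100) = -0.13
VSWR = (1 + 0.13)/(1 − 0.13)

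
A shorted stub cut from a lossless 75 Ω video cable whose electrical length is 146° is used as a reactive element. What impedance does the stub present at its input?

tan(βl) = -0.675
For a shorted stub, Z_in = jZ_0·tan(βl)

Z_in ≈ −j50.6 Ω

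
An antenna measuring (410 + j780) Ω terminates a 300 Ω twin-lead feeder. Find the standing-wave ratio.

Γ = (Z_L − Z_0)/(Z_L + Z_0) = (110 + j780)/(710 + j780)
|Γ| = 788/1050 = 0.747
VSWR = (1 + |Γ|)/(1 − |Γ|) = 1.75/0.253

VSWR ≈ 6.9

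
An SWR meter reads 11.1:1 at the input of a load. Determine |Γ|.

|Γ| ≈ 0.835

|Γ| = (S − 1)/(S + 1) = (11.1 − 1)/(11.1 + 1) = 10.1/12.1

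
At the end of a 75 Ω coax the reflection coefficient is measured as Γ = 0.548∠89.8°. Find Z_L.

Z_L = Z_0·(1 + Γ)/(1 − Γ) = 75·(1 + j0.548)/(0.998 − j0.548)

Z_L ≈ 40.5 + j63.4 Ω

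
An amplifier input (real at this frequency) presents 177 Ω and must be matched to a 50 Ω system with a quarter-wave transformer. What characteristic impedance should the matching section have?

Z_qwt ≈ 94.1 Ω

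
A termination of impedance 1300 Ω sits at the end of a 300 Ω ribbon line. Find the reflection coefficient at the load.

Γ = 0.625

Γ = (Z_L − Z_0)/(Z_L + Z_0) = (1300 − 300)/(1300 + 300) = 1000/1600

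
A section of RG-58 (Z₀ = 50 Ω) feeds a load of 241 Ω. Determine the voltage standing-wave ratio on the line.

VSWR ≈ 4.82

For a purely resistive load, VSWR = R_L/Z_0 or Z_0/R_L (whichever > 1) = 241/50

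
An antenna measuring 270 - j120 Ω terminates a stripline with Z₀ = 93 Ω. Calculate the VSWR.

VSWR ≈ 3.54

Γ = (Z_L − Z_0)/(Z_L + Z_0) = (177 − j120)/(363 − j120)
|Γ| = 214/382 = 0.559
VSWR = (1 + |Γ|)/(1 − |Γ|) = 1.56/0.441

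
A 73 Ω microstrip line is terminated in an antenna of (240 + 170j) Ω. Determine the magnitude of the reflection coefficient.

Γ = (Z_L − Z_0)/(Z_L + Z_0) = (167 + j170)/(313 + j170)
|Γ| = 238/356

|Γ| ≈ 0.669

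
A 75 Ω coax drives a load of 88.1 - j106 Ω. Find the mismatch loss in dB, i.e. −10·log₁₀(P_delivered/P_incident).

Γ = (13.1 − j106)/(163.1 − j106), |Γ| = 0.549
|Γ|² = 0.301, so P_del/P_inc = 1 − |Γ|² = 0.699
ML = −10·log₁₀(1 − |Γ|²)

mismatch loss ≈ 1.56 dB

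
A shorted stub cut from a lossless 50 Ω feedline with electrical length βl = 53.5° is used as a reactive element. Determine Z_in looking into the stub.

Z_in ≈ +j67.6 Ω

tan(βl) = 1.35
For a shorted stub, Z_in = jZ_0·tan(βl)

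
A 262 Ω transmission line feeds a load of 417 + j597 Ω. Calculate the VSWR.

Γ = (Z_L − Z_0)/(Z_L + Z_0) = (155 + j597)/(679 + j597)
|Γ| = 617/904 = 0.682
VSWR = (1 + |Γ|)/(1 − |Γ|) = 1.68/0.318

VSWR ≈ 5.29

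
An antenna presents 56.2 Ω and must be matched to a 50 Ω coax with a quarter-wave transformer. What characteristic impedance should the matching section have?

Z_qwt = √(Z_0·R_L) = √(50 × 56.2) = √2810

Z_qwt ≈ 53 Ω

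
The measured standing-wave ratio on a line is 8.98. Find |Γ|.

|Γ| = (S − 1)/(S + 1) = (8.98 − 1)/(8.98 + 1) = 7.98/9.98

|Γ| ≈ 0.8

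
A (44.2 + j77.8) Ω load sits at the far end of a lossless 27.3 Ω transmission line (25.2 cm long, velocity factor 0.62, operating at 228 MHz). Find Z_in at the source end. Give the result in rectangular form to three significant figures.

λ = v/f = 0.62·c / 228 MHz = 0.816 m
βl = 2π·l/λ = 2π × 0.309 = 111°
tan(βl) = tan(111°) = -2.58
Z_in = Z_0·(Z_L + jZ_0·tanβl)/(Z_0 + jZ_L·tanβl)
     = 27.3·(44.2 + j7.44)/(228 − j114)

Z_in ≈ 3.88 + j2.83 Ω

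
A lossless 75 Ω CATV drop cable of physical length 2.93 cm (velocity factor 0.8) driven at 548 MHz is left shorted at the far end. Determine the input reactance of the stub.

X_in ≈ 33.5 Ω (inductive)

λ = v/f = 0.8·c / 548 MHz = 0.438 m
βl = 2π·l/λ = 2π × 0.0669 = 24.1°
tan(βl) = 0.447
For a shorted stub, Z_in = jZ_0·tan(βl)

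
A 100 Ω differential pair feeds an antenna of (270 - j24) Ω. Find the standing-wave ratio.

VSWR ≈ 2.72

Γ = (Z_L − Z_0)/(Z_L + Z_0) = (170 − j24)/(370 − j24)
|Γ| = 172/371 = 0.463
VSWR = (1 + |Γ|)/(1 − |Γ|) = 1.46/0.537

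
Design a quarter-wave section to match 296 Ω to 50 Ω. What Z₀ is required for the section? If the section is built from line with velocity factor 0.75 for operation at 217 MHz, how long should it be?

Z_qwt ≈ 122 Ω; length ≈ 25.9 cm

Z_qwt = √(Z_0·R_L) = √(50 × 296) = √14800
λ = 0.75·c/f = 1.04 m, so l = λ/4 = 0.259 m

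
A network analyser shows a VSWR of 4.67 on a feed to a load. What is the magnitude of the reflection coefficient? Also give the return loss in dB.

|Γ| = (S − 1)/(S + 1) = (4.67 − 1)/(4.67 + 1) = 3.67/5.67
RL = −20·log₁₀|Γ| = −20·log₁₀(0.647)

|Γ| ≈ 0.647; return loss ≈ 3.78 dB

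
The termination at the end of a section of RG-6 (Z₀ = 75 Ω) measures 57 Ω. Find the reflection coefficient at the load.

Γ = (Z_L − Z_0)/(Z_L + Z_0) = (57 − 75)/(57 + 75) = -18/132

Γ = -0.136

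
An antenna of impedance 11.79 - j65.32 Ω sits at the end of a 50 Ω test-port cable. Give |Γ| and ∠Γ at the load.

Γ = (Z_L − Z_0)/(Z_L + Z_0) = (-38.21 − j65.32)/(61.79 − j65.32)
|Γ| = 75.7/89.9 = 0.842

Γ ≈ 0.842 ∠ -73.7°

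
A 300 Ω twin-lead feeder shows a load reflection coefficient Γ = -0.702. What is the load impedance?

Z_L = Z_0·(1 + Γ)/(1 − Γ) = 300·(0.298)/(1.7)

Z_L ≈ 52.5 Ω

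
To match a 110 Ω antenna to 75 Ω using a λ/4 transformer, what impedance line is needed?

Z_qwt ≈ 90.8 Ω

Z_qwt = √(Z_0·R_L) = √(75 × 110) = √8250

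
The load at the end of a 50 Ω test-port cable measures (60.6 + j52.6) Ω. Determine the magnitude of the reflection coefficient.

|Γ| ≈ 0.438

Γ = (Z_L − Z_0)/(Z_L + Z_0) = (10.6 + j52.6)/(110.6 + j52.6)
|Γ| = 53.7/122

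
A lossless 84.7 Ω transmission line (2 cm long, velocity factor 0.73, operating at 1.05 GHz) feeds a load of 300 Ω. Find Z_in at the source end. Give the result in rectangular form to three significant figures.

λ = v/f = 0.73·c / 1.05 GHz = 0.209 m
βl = 2π·l/λ = 2π × 0.0959 = 34.5°
tan(βl) = tan(34.5°) = 0.688
Z_in = Z_0·(Z_L + jZ_0·tanβl)/(Z_0 + jZ_L·tanβl)
     = 84.7·(300 + j58.3)/(84.7 + j206)

Z_in ≈ 63.7 − j97 Ω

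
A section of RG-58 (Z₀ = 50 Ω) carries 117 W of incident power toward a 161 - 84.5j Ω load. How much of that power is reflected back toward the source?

P_reflected ≈ 44.1 W

|Γ| = |(111 − j84.5)/(211 − j84.5)| = 0.614
|Γ|² = 0.377
P_refl = |Γ|²·P_inc = 44.1 W, P_del = (1 − |Γ|²)·P_inc = 72.9 W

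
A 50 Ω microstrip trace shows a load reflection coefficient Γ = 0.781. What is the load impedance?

Z_L = Z_0·(1 + Γ)/(1 − Γ) = 50·(1.78)/(0.219)

Z_L ≈ 407 Ω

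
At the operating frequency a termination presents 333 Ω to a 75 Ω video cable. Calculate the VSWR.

VSWR ≈ 4.44

Γ = (333 − 75)/(333 + 75) = 0.632
VSWR = (1 + 0.632)/(1 − 0.632)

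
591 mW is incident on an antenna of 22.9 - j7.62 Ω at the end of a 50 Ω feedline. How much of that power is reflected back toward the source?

|Γ| = |(-27.1 − j7.62)/(72.9 − j7.62)| = 0.384
|Γ|² = 0.148
P_refl = |Γ|²·P_inc = 87.2 mW, P_del = (1 − |Γ|²)·P_inc = 504 mW

P_reflected ≈ 87.2 mW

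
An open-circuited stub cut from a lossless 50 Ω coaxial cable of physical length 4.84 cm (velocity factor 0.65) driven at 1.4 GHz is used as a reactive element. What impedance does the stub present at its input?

Z_in ≈ +j35.1 Ω

λ = v/f = 0.65·c / 1.4 GHz = 0.139 m
βl = 2π·l/λ = 2π × 0.347 = 125°
tan(βl) = -1.42
For an open-circuited stub, Z_in = −jZ_0·cot(βl) = −jZ_0/tan(βl)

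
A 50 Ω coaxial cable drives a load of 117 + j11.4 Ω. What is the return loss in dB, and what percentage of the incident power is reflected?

RL ≈ 7.83 dB; 16.5% of incident power reflected

Γ = (67 + j11.4)/(167 + j11.4), |Γ| = 0.406
RL = −20·log₁₀(0.406) = 7.83 dB
P_refl/P_inc = |Γ|² = 0.165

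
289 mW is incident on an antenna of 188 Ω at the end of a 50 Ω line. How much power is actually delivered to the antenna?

P_delivered ≈ 192 mW

Γ = (188 − 50)/(188 + 50) = 0.58
|Γ|² = 0.336
P_refl = |Γ|²·P_inc = 97.2 mW, P_del = (1 − |Γ|²)·P_inc = 192 mW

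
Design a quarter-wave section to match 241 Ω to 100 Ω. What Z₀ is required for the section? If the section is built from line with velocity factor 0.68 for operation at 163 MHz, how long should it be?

Z_qwt ≈ 155 Ω; length ≈ 31.3 cm

Z_qwt = √(Z_0·R_L) = √(100 × 241) = √24100
λ = 0.68·c/f = 1.25 m, so l = λ/4 = 0.313 m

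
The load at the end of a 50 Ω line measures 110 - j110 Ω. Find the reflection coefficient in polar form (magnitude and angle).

Γ ≈ 0.645 ∠ -26.9°

Γ = (Z_L − Z_0)/(Z_L + Z_0) = (60 − j110)/(160 − j110)
|Γ| = 125/194 = 0.645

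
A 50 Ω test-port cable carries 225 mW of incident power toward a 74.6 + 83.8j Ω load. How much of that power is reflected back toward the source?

|Γ| = |(24.6 + j83.8)/(124.6 + j83.8)| = 0.582
|Γ|² = 0.338
P_refl = |Γ|²·P_inc = 76.1 mW, P_del = (1 − |Γ|²)·P_inc = 149 mW

P_reflected ≈ 76.1 mW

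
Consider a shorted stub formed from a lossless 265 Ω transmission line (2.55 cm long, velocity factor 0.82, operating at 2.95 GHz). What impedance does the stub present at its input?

Z_in ≈ −j725 Ω

λ = v/f = 0.82·c / 2.95 GHz = 0.0834 m
βl = 2π·l/λ = 2π × 0.306 = 110°
tan(βl) = -2.73
For a shorted stub, Z_in = jZ_0·tan(βl)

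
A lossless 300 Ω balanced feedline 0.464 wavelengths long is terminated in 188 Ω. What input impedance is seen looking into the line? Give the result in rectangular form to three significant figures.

βl = 2π × 0.464 = 167°
tan(βl) = tan(167°) = -0.23
Z_in = Z_0·(Z_L + jZ_0·tanβl)/(Z_0 + jZ_L·tanβl)
     = 300·(188 − j69)/(300 − j43.3)

Z_in ≈ 194 − j41.1 Ω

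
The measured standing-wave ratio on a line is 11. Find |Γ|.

|Γ| ≈ 0.833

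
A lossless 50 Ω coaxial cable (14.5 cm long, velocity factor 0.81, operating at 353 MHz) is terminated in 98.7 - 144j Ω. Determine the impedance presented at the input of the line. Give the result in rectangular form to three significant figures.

λ = v/f = 0.81·c / 353 MHz = 0.688 m
βl = 2π·l/λ = 2π × 0.211 = 75.8°
tan(βl) = tan(75.8°) = 3.96
Z_in = Z_0·(Z_L + jZ_0·tanβl)/(Z_0 + jZ_L·tanβl)
     = 50·(98.7 + j54)/(620 + j391)

Z_in ≈ 7.66 − j0.471 Ω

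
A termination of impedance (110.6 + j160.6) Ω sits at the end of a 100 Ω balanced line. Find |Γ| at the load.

Γ = (Z_L − Z_0)/(Z_L + Z_0) = (10.6 + j160.6)/(210.6 + j160.6)
|Γ| = 161/265

|Γ| ≈ 0.608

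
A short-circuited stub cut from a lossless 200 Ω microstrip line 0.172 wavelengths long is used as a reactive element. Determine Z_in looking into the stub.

βl = 2π × 0.172 = 61.9°
tan(βl) = 1.87
For a short-circuited stub, Z_in = jZ_0·tan(βl)

Z_in ≈ +j375 Ω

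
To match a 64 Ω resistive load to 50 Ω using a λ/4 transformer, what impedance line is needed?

Z_qwt ≈ 56.6 Ω

Z_qwt = √(Z_0·R_L) = √(50 × 64) = √3200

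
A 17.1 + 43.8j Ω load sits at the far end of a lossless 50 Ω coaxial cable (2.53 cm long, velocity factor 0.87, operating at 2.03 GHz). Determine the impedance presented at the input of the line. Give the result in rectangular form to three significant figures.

λ = v/f = 0.87·c / 2.03 GHz = 0.129 m
βl = 2π·l/λ = 2π × 0.197 = 70.8°
tan(βl) = tan(70.8°) = 2.88
Z_in = Z_0·(Z_L + jZ_0·tanβl)/(Z_0 + jZ_L·tanβl)
     = 50·(17.1 + j188)/(-76.1 + j49.2)

Z_in ≈ 48.4 − j92.1 Ω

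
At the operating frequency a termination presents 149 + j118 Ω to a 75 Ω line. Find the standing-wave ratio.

VSWR ≈ 3.45

Γ = (Z_L − Z_0)/(Z_L + Z_0) = (74 + j118)/(224 + j118)
|Γ| = 139/253 = 0.55
VSWR = (1 + |Γ|)/(1 − |Γ|) = 1.55/0.45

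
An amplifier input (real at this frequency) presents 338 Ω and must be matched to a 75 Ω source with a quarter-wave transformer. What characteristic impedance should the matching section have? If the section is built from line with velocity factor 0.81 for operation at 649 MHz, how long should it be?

Z_qwt ≈ 159 Ω; length ≈ 9.36 cm

Z_qwt = √(Z_0·R_L) = √(75 × 338) = √25350
λ = 0.81·c/f = 0.374 m, so l = λ/4 = 0.0936 m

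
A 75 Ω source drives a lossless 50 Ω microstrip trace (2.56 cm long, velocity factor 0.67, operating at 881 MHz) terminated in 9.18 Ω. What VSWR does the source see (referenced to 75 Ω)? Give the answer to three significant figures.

λ = v/f = 0.67·c / 881 MHz = 0.228 m
βl = 2π·l/λ = 2π × 0.112 = 40.4°
tan(βl) = 0.851
Z_in = Z_0·(Z_L + jZ_0·tanβl)/(Z_0 + jZ_L·tanβl) = 15.4 + j40.1 Ω
Γ_s = (Z_in − Z_s)/(Z_in + Z_s) = (-59.6 + j40.1)/(90.4 + j40.1), |Γ_s| = 0.726
VSWR = (1 + |Γ_s|)/(1 − |Γ_s|)

VSWR ≈ 6.29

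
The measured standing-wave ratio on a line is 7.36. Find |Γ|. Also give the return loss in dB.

|Γ| ≈ 0.761; return loss ≈ 2.37 dB

|Γ| = (S − 1)/(S + 1) = (7.36 − 1)/(7.36 + 1) = 6.36/8.36
RL = −20·log₁₀|Γ| = −20·log₁₀(0.761)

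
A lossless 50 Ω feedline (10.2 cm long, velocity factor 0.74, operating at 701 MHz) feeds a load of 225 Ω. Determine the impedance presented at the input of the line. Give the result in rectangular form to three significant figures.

λ = v/f = 0.74·c / 701 MHz = 0.317 m
βl = 2π·l/λ = 2π × 0.322 = 116°
tan(βl) = tan(116°) = -2.05
Z_in = Z_0·(Z_L + jZ_0·tanβl)/(Z_0 + jZ_L·tanβl)
     = 50·(225 − j103)/(50 − j462)

Z_in ≈ 13.6 + j22.9 Ω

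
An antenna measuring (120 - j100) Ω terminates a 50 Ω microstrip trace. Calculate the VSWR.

Γ = (Z_L − Z_0)/(Z_L + Z_0) = (70 − j100)/(170 − j100)
|Γ| = 122/197 = 0.619
VSWR = (1 + |Γ|)/(1 − |Γ|) = 1.62/0.381

VSWR ≈ 4.25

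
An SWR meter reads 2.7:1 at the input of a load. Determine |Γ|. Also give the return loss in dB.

|Γ| ≈ 0.459; return loss ≈ 6.76 dB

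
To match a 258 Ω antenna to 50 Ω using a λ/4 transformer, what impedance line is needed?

Z_qwt = √(Z_0·R_L) = √(50 × 258) = √12900

Z_qwt ≈ 114 Ω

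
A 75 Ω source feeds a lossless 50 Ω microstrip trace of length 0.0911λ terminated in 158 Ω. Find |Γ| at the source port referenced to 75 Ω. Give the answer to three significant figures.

|Γ| ≈ 0.492

βl = 2π × 0.0911 = 32.8°
tan(βl) = 0.644
Z_in = Z_0·(Z_L + jZ_0·tanβl)/(Z_0 + jZ_L·tanβl) = 43.5 − j56.3 Ω
Γ_s = (Z_in − Z_s)/(Z_in + Z_s) = (-31.5 − j56.3)/(118 − j56.3), |Γ_s| = 0.492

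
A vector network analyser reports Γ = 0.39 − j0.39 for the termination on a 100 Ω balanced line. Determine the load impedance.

Z_L = Z_0·(1 + Γ)/(1 − Γ) = 100·(1.39 − j0.39)/(0.61 + j0.39)

Z_L ≈ 133 − j149 Ω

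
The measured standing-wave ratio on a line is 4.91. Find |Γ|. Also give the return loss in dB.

|Γ| = (S − 1)/(S + 1) = (4.91 − 1)/(4.91 + 1) = 3.91/5.91
RL = −20·log₁₀|Γ| = −20·log₁₀(0.662)

|Γ| ≈ 0.662; return loss ≈ 3.59 dB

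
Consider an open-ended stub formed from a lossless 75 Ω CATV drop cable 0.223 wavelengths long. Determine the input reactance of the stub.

βl = 2π × 0.223 = 80.3°
tan(βl) = 5.84
For an open-ended stub, Z_in = −jZ_0·cot(βl) = −jZ_0/tan(βl)

X_in ≈ -12.8 Ω (capacitive)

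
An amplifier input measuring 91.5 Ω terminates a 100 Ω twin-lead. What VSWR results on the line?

Γ = (91.5 − 100)/(91.5 + 100) = -0.0444
VSWR = (1 + 0.0444)/(1 − 0.0444)

VSWR ≈ 1.09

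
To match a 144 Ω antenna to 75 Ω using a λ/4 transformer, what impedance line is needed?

Z_qwt ≈ 104 Ω

Z_qwt = √(Z_0·R_L) = √(75 × 144) = √10800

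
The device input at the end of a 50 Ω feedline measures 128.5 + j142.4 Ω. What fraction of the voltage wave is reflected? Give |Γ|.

Γ = (Z_L − Z_0)/(Z_L + Z_0) = (78.5 + j142.4)/(178.5 + j142.4)
|Γ| = 163/228

|Γ| ≈ 0.712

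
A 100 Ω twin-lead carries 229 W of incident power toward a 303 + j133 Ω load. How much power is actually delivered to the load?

|Γ| = |(203 + j133)/(403 + j133)| = 0.572
|Γ|² = 0.327
P_refl = |Γ|²·P_inc = 74.9 W, P_del = (1 − |Γ|²)·P_inc = 154 W

P_delivered ≈ 154 W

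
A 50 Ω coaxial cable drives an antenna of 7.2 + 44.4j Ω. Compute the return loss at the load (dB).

Γ = (-42.8 + j44.4)/(57.2 + j44.4), |Γ| = 0.852
RL = −20·log₁₀|Γ| = −20·log₁₀(0.852)

RL ≈ 1.39 dB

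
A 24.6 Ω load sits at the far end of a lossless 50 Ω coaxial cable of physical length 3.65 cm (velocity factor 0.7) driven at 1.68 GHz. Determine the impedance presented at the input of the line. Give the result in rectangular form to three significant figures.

Z_in ≈ 83.8 − j32.5 Ω

λ = v/f = 0.7·c / 1.68 GHz = 0.125 m
βl = 2π·l/λ = 2π × 0.292 = 105°
tan(βl) = tan(105°) = -3.7
Z_in = Z_0·(Z_L + jZ_0·tanβl)/(Z_0 + jZ_L·tanβl)
     = 50·(24.6 − j185)/(50 − j91)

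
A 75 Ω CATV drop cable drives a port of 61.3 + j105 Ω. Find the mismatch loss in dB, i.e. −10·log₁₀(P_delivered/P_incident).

Γ = (-13.7 + j105)/(136.3 + j105), |Γ| = 0.615
|Γ|² = 0.379, so P_del/P_inc = 1 − |Γ|² = 0.621
ML = −10·log₁₀(1 − |Γ|²)

mismatch loss ≈ 2.07 dB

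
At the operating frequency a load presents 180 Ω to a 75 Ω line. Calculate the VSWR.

For a purely resistive load, VSWR = R_L/Z_0 or Z_0/R_L (whichever > 1) = 180/75

VSWR ≈ 2.4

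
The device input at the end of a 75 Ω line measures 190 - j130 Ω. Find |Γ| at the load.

Γ = (Z_L − Z_0)/(Z_L + Z_0) = (115 − j130)/(265 − j130)
|Γ| = 174/295

|Γ| ≈ 0.588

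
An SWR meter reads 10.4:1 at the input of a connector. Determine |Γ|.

|Γ| ≈ 0.825

|Γ| = (S − 1)/(S + 1) = (10.4 − 1)/(10.4 + 1) = 9.4/11.4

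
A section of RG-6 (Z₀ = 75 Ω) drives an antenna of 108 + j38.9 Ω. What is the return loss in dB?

RL ≈ 11.3 dB

Γ = (33 + j38.9)/(183 + j38.9), |Γ| = 0.273
RL = −20·log₁₀|Γ| = −20·log₁₀(0.273)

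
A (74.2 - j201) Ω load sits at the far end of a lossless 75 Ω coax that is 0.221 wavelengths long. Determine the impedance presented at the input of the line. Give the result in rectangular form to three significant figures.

Z_in ≈ 8.35 + j10.4 Ω

βl = 2π × 0.221 = 79.6°
tan(βl) = tan(79.6°) = 5.43
Z_in = Z_0·(Z_L + jZ_0·tanβl)/(Z_0 + jZ_L·tanβl)
     = 75·(74.2 + j206)/(1170 + j403)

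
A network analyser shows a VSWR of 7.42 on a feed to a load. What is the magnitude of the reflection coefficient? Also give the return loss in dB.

|Γ| = (S − 1)/(S + 1) = (7.42 − 1)/(7.42 + 1) = 6.42/8.42
RL = −20·log₁₀|Γ| = −20·log₁₀(0.762)

|Γ| ≈ 0.762; return loss ≈ 2.36 dB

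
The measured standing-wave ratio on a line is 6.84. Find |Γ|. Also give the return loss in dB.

|Γ| = (S − 1)/(S + 1) = (6.84 − 1)/(6.84 + 1) = 5.84/7.84
RL = −20·log₁₀|Γ| = −20·log₁₀(0.745)

|Γ| ≈ 0.745; return loss ≈ 2.56 dB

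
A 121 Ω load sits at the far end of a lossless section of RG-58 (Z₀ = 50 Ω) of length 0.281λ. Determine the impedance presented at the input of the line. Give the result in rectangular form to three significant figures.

Z_in ≈ 21.3 + j8.13 Ω

βl = 2π × 0.281 = 101°
tan(βl) = tan(101°) = -5.07
Z_in = Z_0·(Z_L + jZ_0·tanβl)/(Z_0 + jZ_L·tanβl)
     = 50·(121 − j253)/(50 − j613)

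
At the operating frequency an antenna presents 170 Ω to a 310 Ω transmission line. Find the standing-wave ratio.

VSWR ≈ 1.82

Γ = (170 − 310)/(170 + 310) = -0.292
VSWR = (1 + 0.292)/(1 − 0.292)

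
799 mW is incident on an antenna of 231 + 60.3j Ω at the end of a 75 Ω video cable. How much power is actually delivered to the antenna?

|Γ| = |(156 + j60.3)/(306 + j60.3)| = 0.536
|Γ|² = 0.288
P_refl = |Γ|²·P_inc = 230 mW, P_del = (1 − |Γ|²)·P_inc = 569 mW

P_delivered ≈ 569 mW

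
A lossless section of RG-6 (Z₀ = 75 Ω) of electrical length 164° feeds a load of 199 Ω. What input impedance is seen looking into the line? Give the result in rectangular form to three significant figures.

tan(βl) = tan(164°) = -0.287
Z_in = Z_0·(Z_L + jZ_0·tanβl)/(Z_0 + jZ_L·tanβl)
     = 75·(199 − j21.5)/(75 − j57.1)

Z_in ≈ 136 + j82.3 Ω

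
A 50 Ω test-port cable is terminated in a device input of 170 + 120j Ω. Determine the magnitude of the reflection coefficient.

|Γ| ≈ 0.677

Γ = (Z_L − Z_0)/(Z_L + Z_0) = (120 + j120)/(220 + j120)
|Γ| = 170/251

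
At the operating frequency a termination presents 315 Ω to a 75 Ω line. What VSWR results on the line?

VSWR ≈ 4.2

Γ = (315 − 75)/(315 + 75) = 0.615
VSWR = (1 + 0.615)/(1 − 0.615)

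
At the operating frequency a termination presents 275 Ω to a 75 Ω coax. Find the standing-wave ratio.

VSWR ≈ 3.67

Γ = (275 − 75)/(275 + 75) = 0.571
VSWR = (1 + 0.571)/(1 − 0.571)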